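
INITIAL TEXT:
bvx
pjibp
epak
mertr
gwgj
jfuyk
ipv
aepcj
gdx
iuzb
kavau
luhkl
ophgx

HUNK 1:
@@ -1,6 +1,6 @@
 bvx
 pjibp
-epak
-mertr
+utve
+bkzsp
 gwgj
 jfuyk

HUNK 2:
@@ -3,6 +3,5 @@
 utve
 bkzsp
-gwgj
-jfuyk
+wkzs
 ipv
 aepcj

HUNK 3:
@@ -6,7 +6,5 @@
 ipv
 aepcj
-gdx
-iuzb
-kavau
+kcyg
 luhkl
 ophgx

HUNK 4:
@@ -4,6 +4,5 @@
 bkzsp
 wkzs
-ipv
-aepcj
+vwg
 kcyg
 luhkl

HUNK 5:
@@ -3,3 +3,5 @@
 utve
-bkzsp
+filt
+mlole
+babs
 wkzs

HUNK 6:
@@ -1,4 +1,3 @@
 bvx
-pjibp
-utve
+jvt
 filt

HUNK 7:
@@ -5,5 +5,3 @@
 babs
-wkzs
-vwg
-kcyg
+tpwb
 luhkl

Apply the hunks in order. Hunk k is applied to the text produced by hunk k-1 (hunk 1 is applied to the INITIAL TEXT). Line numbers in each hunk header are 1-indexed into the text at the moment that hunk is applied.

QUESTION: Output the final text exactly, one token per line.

Answer: bvx
jvt
filt
mlole
babs
tpwb
luhkl
ophgx

Derivation:
Hunk 1: at line 1 remove [epak,mertr] add [utve,bkzsp] -> 13 lines: bvx pjibp utve bkzsp gwgj jfuyk ipv aepcj gdx iuzb kavau luhkl ophgx
Hunk 2: at line 3 remove [gwgj,jfuyk] add [wkzs] -> 12 lines: bvx pjibp utve bkzsp wkzs ipv aepcj gdx iuzb kavau luhkl ophgx
Hunk 3: at line 6 remove [gdx,iuzb,kavau] add [kcyg] -> 10 lines: bvx pjibp utve bkzsp wkzs ipv aepcj kcyg luhkl ophgx
Hunk 4: at line 4 remove [ipv,aepcj] add [vwg] -> 9 lines: bvx pjibp utve bkzsp wkzs vwg kcyg luhkl ophgx
Hunk 5: at line 3 remove [bkzsp] add [filt,mlole,babs] -> 11 lines: bvx pjibp utve filt mlole babs wkzs vwg kcyg luhkl ophgx
Hunk 6: at line 1 remove [pjibp,utve] add [jvt] -> 10 lines: bvx jvt filt mlole babs wkzs vwg kcyg luhkl ophgx
Hunk 7: at line 5 remove [wkzs,vwg,kcyg] add [tpwb] -> 8 lines: bvx jvt filt mlole babs tpwb luhkl ophgx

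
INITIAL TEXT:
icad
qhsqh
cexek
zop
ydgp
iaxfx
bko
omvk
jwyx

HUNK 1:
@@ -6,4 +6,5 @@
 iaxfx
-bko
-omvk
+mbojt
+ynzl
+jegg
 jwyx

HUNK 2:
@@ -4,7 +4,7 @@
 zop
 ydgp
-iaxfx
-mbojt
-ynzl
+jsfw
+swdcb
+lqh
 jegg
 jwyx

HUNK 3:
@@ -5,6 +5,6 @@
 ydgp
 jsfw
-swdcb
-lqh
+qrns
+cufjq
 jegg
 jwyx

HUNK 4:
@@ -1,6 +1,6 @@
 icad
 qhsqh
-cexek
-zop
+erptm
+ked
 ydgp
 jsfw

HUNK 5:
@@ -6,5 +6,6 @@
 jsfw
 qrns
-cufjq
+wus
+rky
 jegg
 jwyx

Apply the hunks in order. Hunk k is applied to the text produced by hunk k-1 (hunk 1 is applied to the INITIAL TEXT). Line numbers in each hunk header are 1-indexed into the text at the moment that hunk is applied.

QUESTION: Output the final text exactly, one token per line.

Hunk 1: at line 6 remove [bko,omvk] add [mbojt,ynzl,jegg] -> 10 lines: icad qhsqh cexek zop ydgp iaxfx mbojt ynzl jegg jwyx
Hunk 2: at line 4 remove [iaxfx,mbojt,ynzl] add [jsfw,swdcb,lqh] -> 10 lines: icad qhsqh cexek zop ydgp jsfw swdcb lqh jegg jwyx
Hunk 3: at line 5 remove [swdcb,lqh] add [qrns,cufjq] -> 10 lines: icad qhsqh cexek zop ydgp jsfw qrns cufjq jegg jwyx
Hunk 4: at line 1 remove [cexek,zop] add [erptm,ked] -> 10 lines: icad qhsqh erptm ked ydgp jsfw qrns cufjq jegg jwyx
Hunk 5: at line 6 remove [cufjq] add [wus,rky] -> 11 lines: icad qhsqh erptm ked ydgp jsfw qrns wus rky jegg jwyx

Answer: icad
qhsqh
erptm
ked
ydgp
jsfw
qrns
wus
rky
jegg
jwyx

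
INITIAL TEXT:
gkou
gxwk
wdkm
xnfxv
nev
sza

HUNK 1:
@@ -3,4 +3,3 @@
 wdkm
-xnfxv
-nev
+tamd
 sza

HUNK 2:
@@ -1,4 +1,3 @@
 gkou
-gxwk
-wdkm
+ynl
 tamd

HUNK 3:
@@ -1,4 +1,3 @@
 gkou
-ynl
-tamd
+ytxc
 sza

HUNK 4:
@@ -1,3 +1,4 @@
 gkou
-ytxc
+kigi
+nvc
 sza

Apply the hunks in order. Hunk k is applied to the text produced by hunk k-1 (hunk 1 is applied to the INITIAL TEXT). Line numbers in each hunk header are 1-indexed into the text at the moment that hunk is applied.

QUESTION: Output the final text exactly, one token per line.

Answer: gkou
kigi
nvc
sza

Derivation:
Hunk 1: at line 3 remove [xnfxv,nev] add [tamd] -> 5 lines: gkou gxwk wdkm tamd sza
Hunk 2: at line 1 remove [gxwk,wdkm] add [ynl] -> 4 lines: gkou ynl tamd sza
Hunk 3: at line 1 remove [ynl,tamd] add [ytxc] -> 3 lines: gkou ytxc sza
Hunk 4: at line 1 remove [ytxc] add [kigi,nvc] -> 4 lines: gkou kigi nvc sza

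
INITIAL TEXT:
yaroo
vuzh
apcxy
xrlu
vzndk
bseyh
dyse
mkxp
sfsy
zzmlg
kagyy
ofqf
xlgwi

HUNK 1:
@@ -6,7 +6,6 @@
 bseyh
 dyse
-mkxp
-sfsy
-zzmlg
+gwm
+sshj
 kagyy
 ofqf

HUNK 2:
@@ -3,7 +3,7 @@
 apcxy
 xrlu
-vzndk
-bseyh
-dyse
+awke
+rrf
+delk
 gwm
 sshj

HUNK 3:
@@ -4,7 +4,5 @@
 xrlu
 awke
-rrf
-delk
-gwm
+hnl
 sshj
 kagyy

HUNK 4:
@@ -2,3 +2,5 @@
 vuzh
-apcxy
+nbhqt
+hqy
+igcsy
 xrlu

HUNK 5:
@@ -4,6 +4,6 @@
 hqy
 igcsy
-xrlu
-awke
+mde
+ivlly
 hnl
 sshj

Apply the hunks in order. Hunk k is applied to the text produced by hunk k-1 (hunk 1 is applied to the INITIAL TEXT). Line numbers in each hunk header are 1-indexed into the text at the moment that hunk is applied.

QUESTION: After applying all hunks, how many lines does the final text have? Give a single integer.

Answer: 12

Derivation:
Hunk 1: at line 6 remove [mkxp,sfsy,zzmlg] add [gwm,sshj] -> 12 lines: yaroo vuzh apcxy xrlu vzndk bseyh dyse gwm sshj kagyy ofqf xlgwi
Hunk 2: at line 3 remove [vzndk,bseyh,dyse] add [awke,rrf,delk] -> 12 lines: yaroo vuzh apcxy xrlu awke rrf delk gwm sshj kagyy ofqf xlgwi
Hunk 3: at line 4 remove [rrf,delk,gwm] add [hnl] -> 10 lines: yaroo vuzh apcxy xrlu awke hnl sshj kagyy ofqf xlgwi
Hunk 4: at line 2 remove [apcxy] add [nbhqt,hqy,igcsy] -> 12 lines: yaroo vuzh nbhqt hqy igcsy xrlu awke hnl sshj kagyy ofqf xlgwi
Hunk 5: at line 4 remove [xrlu,awke] add [mde,ivlly] -> 12 lines: yaroo vuzh nbhqt hqy igcsy mde ivlly hnl sshj kagyy ofqf xlgwi
Final line count: 12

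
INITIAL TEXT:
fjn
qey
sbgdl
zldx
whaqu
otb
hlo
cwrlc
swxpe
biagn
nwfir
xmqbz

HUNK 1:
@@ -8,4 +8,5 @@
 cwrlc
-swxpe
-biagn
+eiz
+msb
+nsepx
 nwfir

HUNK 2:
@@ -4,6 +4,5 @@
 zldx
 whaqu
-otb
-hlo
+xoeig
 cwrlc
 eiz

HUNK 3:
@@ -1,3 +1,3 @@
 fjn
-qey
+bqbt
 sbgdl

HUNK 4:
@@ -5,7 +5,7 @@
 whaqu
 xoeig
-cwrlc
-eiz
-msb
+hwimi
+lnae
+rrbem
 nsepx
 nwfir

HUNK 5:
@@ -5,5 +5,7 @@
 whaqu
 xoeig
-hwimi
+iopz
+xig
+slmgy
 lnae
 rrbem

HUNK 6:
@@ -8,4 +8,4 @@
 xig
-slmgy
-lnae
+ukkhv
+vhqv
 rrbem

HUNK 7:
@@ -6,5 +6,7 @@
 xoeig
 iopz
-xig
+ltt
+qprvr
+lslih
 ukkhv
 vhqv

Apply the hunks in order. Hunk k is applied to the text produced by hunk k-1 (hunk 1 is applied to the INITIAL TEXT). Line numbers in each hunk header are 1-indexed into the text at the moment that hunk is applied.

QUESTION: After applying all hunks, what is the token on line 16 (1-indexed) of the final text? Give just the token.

Hunk 1: at line 8 remove [swxpe,biagn] add [eiz,msb,nsepx] -> 13 lines: fjn qey sbgdl zldx whaqu otb hlo cwrlc eiz msb nsepx nwfir xmqbz
Hunk 2: at line 4 remove [otb,hlo] add [xoeig] -> 12 lines: fjn qey sbgdl zldx whaqu xoeig cwrlc eiz msb nsepx nwfir xmqbz
Hunk 3: at line 1 remove [qey] add [bqbt] -> 12 lines: fjn bqbt sbgdl zldx whaqu xoeig cwrlc eiz msb nsepx nwfir xmqbz
Hunk 4: at line 5 remove [cwrlc,eiz,msb] add [hwimi,lnae,rrbem] -> 12 lines: fjn bqbt sbgdl zldx whaqu xoeig hwimi lnae rrbem nsepx nwfir xmqbz
Hunk 5: at line 5 remove [hwimi] add [iopz,xig,slmgy] -> 14 lines: fjn bqbt sbgdl zldx whaqu xoeig iopz xig slmgy lnae rrbem nsepx nwfir xmqbz
Hunk 6: at line 8 remove [slmgy,lnae] add [ukkhv,vhqv] -> 14 lines: fjn bqbt sbgdl zldx whaqu xoeig iopz xig ukkhv vhqv rrbem nsepx nwfir xmqbz
Hunk 7: at line 6 remove [xig] add [ltt,qprvr,lslih] -> 16 lines: fjn bqbt sbgdl zldx whaqu xoeig iopz ltt qprvr lslih ukkhv vhqv rrbem nsepx nwfir xmqbz
Final line 16: xmqbz

Answer: xmqbz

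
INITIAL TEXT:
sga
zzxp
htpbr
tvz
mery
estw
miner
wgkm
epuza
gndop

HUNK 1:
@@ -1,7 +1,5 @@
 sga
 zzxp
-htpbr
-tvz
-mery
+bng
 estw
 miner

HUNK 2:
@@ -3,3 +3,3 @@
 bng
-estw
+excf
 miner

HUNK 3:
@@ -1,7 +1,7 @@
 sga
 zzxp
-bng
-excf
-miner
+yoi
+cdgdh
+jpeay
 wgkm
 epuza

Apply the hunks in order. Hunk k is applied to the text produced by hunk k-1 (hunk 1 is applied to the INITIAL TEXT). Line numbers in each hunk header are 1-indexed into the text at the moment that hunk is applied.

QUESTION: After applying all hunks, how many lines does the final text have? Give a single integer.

Answer: 8

Derivation:
Hunk 1: at line 1 remove [htpbr,tvz,mery] add [bng] -> 8 lines: sga zzxp bng estw miner wgkm epuza gndop
Hunk 2: at line 3 remove [estw] add [excf] -> 8 lines: sga zzxp bng excf miner wgkm epuza gndop
Hunk 3: at line 1 remove [bng,excf,miner] add [yoi,cdgdh,jpeay] -> 8 lines: sga zzxp yoi cdgdh jpeay wgkm epuza gndop
Final line count: 8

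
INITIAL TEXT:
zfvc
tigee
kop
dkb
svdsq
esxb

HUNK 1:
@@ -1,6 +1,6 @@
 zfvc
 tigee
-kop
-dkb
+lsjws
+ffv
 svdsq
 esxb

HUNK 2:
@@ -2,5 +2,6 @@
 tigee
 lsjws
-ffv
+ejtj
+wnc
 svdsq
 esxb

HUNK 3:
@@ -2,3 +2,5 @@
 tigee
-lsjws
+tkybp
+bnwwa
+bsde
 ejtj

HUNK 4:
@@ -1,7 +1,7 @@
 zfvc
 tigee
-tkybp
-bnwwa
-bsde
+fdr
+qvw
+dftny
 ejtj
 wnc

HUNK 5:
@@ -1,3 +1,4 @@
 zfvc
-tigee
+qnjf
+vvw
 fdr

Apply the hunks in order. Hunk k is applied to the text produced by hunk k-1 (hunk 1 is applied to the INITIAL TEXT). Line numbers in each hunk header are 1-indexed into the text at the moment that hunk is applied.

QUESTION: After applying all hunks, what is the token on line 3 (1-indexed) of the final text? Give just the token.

Hunk 1: at line 1 remove [kop,dkb] add [lsjws,ffv] -> 6 lines: zfvc tigee lsjws ffv svdsq esxb
Hunk 2: at line 2 remove [ffv] add [ejtj,wnc] -> 7 lines: zfvc tigee lsjws ejtj wnc svdsq esxb
Hunk 3: at line 2 remove [lsjws] add [tkybp,bnwwa,bsde] -> 9 lines: zfvc tigee tkybp bnwwa bsde ejtj wnc svdsq esxb
Hunk 4: at line 1 remove [tkybp,bnwwa,bsde] add [fdr,qvw,dftny] -> 9 lines: zfvc tigee fdr qvw dftny ejtj wnc svdsq esxb
Hunk 5: at line 1 remove [tigee] add [qnjf,vvw] -> 10 lines: zfvc qnjf vvw fdr qvw dftny ejtj wnc svdsq esxb
Final line 3: vvw

Answer: vvw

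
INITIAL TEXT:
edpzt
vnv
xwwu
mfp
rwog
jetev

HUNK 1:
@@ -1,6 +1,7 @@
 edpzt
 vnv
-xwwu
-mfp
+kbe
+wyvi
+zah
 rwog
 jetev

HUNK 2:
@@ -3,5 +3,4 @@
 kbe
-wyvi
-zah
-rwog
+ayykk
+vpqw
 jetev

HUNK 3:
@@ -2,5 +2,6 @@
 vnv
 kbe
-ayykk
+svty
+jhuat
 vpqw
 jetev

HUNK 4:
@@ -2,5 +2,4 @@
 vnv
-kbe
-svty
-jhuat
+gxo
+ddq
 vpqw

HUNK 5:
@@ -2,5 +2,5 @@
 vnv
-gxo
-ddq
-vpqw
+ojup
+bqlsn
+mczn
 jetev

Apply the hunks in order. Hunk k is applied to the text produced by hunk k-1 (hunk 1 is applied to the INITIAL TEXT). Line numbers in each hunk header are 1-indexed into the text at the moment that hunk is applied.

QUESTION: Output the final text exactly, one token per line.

Hunk 1: at line 1 remove [xwwu,mfp] add [kbe,wyvi,zah] -> 7 lines: edpzt vnv kbe wyvi zah rwog jetev
Hunk 2: at line 3 remove [wyvi,zah,rwog] add [ayykk,vpqw] -> 6 lines: edpzt vnv kbe ayykk vpqw jetev
Hunk 3: at line 2 remove [ayykk] add [svty,jhuat] -> 7 lines: edpzt vnv kbe svty jhuat vpqw jetev
Hunk 4: at line 2 remove [kbe,svty,jhuat] add [gxo,ddq] -> 6 lines: edpzt vnv gxo ddq vpqw jetev
Hunk 5: at line 2 remove [gxo,ddq,vpqw] add [ojup,bqlsn,mczn] -> 6 lines: edpzt vnv ojup bqlsn mczn jetev

Answer: edpzt
vnv
ojup
bqlsn
mczn
jetev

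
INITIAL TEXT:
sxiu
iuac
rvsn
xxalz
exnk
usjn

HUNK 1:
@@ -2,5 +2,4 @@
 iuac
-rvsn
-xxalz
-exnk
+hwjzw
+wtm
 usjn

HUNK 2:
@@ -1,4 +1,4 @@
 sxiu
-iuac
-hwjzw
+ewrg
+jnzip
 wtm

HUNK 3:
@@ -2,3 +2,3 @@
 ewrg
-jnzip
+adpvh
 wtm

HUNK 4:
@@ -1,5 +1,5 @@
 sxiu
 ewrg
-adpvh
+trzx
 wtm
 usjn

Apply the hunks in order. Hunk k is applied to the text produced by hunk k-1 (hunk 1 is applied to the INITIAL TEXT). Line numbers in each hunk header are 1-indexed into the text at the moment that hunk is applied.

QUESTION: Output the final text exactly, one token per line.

Hunk 1: at line 2 remove [rvsn,xxalz,exnk] add [hwjzw,wtm] -> 5 lines: sxiu iuac hwjzw wtm usjn
Hunk 2: at line 1 remove [iuac,hwjzw] add [ewrg,jnzip] -> 5 lines: sxiu ewrg jnzip wtm usjn
Hunk 3: at line 2 remove [jnzip] add [adpvh] -> 5 lines: sxiu ewrg adpvh wtm usjn
Hunk 4: at line 1 remove [adpvh] add [trzx] -> 5 lines: sxiu ewrg trzx wtm usjn

Answer: sxiu
ewrg
trzx
wtm
usjn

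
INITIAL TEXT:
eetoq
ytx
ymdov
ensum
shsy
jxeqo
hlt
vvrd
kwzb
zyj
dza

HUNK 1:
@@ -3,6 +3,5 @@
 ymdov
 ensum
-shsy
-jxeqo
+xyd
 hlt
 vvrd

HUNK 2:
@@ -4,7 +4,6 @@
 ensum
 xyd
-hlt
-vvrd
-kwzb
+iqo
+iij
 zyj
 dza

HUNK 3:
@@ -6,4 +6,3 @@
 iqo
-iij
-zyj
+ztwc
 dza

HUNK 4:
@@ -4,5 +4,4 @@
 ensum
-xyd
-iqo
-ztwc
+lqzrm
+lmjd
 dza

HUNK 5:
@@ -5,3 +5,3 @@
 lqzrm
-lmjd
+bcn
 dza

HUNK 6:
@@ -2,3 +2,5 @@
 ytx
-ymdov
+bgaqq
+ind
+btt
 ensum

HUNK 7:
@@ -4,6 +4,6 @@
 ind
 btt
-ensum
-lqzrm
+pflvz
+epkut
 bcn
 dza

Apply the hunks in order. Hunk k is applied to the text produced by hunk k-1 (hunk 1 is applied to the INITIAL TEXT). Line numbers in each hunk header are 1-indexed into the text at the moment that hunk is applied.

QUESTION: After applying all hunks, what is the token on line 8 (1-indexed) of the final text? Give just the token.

Hunk 1: at line 3 remove [shsy,jxeqo] add [xyd] -> 10 lines: eetoq ytx ymdov ensum xyd hlt vvrd kwzb zyj dza
Hunk 2: at line 4 remove [hlt,vvrd,kwzb] add [iqo,iij] -> 9 lines: eetoq ytx ymdov ensum xyd iqo iij zyj dza
Hunk 3: at line 6 remove [iij,zyj] add [ztwc] -> 8 lines: eetoq ytx ymdov ensum xyd iqo ztwc dza
Hunk 4: at line 4 remove [xyd,iqo,ztwc] add [lqzrm,lmjd] -> 7 lines: eetoq ytx ymdov ensum lqzrm lmjd dza
Hunk 5: at line 5 remove [lmjd] add [bcn] -> 7 lines: eetoq ytx ymdov ensum lqzrm bcn dza
Hunk 6: at line 2 remove [ymdov] add [bgaqq,ind,btt] -> 9 lines: eetoq ytx bgaqq ind btt ensum lqzrm bcn dza
Hunk 7: at line 4 remove [ensum,lqzrm] add [pflvz,epkut] -> 9 lines: eetoq ytx bgaqq ind btt pflvz epkut bcn dza
Final line 8: bcn

Answer: bcn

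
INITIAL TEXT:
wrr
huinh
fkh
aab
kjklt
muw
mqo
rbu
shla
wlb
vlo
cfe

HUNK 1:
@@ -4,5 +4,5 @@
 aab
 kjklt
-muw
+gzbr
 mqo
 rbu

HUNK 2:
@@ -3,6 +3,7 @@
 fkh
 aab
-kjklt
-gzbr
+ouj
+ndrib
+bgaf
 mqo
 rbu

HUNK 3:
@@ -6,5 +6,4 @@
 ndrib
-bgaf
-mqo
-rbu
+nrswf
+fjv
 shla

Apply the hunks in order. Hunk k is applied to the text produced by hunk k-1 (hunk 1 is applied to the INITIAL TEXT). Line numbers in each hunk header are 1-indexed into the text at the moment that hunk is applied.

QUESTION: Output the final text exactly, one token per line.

Answer: wrr
huinh
fkh
aab
ouj
ndrib
nrswf
fjv
shla
wlb
vlo
cfe

Derivation:
Hunk 1: at line 4 remove [muw] add [gzbr] -> 12 lines: wrr huinh fkh aab kjklt gzbr mqo rbu shla wlb vlo cfe
Hunk 2: at line 3 remove [kjklt,gzbr] add [ouj,ndrib,bgaf] -> 13 lines: wrr huinh fkh aab ouj ndrib bgaf mqo rbu shla wlb vlo cfe
Hunk 3: at line 6 remove [bgaf,mqo,rbu] add [nrswf,fjv] -> 12 lines: wrr huinh fkh aab ouj ndrib nrswf fjv shla wlb vlo cfe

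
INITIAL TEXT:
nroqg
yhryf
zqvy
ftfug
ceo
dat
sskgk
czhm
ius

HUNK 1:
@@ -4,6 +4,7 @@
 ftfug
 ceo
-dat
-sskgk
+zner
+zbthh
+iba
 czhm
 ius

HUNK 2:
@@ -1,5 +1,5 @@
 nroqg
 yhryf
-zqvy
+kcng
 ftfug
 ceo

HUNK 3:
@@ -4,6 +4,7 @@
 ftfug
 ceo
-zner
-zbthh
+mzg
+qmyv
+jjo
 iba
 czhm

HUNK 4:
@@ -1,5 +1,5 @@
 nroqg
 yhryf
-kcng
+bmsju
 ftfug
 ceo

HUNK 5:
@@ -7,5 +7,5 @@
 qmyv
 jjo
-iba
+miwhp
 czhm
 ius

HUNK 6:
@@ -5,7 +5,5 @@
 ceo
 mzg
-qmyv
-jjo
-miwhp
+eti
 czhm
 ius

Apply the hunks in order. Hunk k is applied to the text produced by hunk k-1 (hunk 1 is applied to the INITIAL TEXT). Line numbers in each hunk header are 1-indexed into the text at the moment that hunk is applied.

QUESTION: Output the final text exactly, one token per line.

Hunk 1: at line 4 remove [dat,sskgk] add [zner,zbthh,iba] -> 10 lines: nroqg yhryf zqvy ftfug ceo zner zbthh iba czhm ius
Hunk 2: at line 1 remove [zqvy] add [kcng] -> 10 lines: nroqg yhryf kcng ftfug ceo zner zbthh iba czhm ius
Hunk 3: at line 4 remove [zner,zbthh] add [mzg,qmyv,jjo] -> 11 lines: nroqg yhryf kcng ftfug ceo mzg qmyv jjo iba czhm ius
Hunk 4: at line 1 remove [kcng] add [bmsju] -> 11 lines: nroqg yhryf bmsju ftfug ceo mzg qmyv jjo iba czhm ius
Hunk 5: at line 7 remove [iba] add [miwhp] -> 11 lines: nroqg yhryf bmsju ftfug ceo mzg qmyv jjo miwhp czhm ius
Hunk 6: at line 5 remove [qmyv,jjo,miwhp] add [eti] -> 9 lines: nroqg yhryf bmsju ftfug ceo mzg eti czhm ius

Answer: nroqg
yhryf
bmsju
ftfug
ceo
mzg
eti
czhm
ius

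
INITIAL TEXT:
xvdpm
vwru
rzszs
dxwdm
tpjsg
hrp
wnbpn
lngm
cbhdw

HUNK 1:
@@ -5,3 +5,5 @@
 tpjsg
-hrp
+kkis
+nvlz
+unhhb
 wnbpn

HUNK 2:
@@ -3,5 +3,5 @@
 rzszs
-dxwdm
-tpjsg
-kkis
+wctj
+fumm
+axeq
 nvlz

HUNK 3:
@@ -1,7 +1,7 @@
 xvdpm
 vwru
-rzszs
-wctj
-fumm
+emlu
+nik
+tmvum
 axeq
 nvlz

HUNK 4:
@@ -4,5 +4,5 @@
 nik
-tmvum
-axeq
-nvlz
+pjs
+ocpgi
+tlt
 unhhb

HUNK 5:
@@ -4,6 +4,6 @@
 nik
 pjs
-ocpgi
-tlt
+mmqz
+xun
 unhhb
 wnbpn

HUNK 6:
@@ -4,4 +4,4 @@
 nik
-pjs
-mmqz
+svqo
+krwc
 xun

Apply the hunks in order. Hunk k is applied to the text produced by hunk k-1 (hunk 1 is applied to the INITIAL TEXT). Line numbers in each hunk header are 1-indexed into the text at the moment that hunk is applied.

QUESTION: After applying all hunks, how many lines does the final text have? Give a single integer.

Answer: 11

Derivation:
Hunk 1: at line 5 remove [hrp] add [kkis,nvlz,unhhb] -> 11 lines: xvdpm vwru rzszs dxwdm tpjsg kkis nvlz unhhb wnbpn lngm cbhdw
Hunk 2: at line 3 remove [dxwdm,tpjsg,kkis] add [wctj,fumm,axeq] -> 11 lines: xvdpm vwru rzszs wctj fumm axeq nvlz unhhb wnbpn lngm cbhdw
Hunk 3: at line 1 remove [rzszs,wctj,fumm] add [emlu,nik,tmvum] -> 11 lines: xvdpm vwru emlu nik tmvum axeq nvlz unhhb wnbpn lngm cbhdw
Hunk 4: at line 4 remove [tmvum,axeq,nvlz] add [pjs,ocpgi,tlt] -> 11 lines: xvdpm vwru emlu nik pjs ocpgi tlt unhhb wnbpn lngm cbhdw
Hunk 5: at line 4 remove [ocpgi,tlt] add [mmqz,xun] -> 11 lines: xvdpm vwru emlu nik pjs mmqz xun unhhb wnbpn lngm cbhdw
Hunk 6: at line 4 remove [pjs,mmqz] add [svqo,krwc] -> 11 lines: xvdpm vwru emlu nik svqo krwc xun unhhb wnbpn lngm cbhdw
Final line count: 11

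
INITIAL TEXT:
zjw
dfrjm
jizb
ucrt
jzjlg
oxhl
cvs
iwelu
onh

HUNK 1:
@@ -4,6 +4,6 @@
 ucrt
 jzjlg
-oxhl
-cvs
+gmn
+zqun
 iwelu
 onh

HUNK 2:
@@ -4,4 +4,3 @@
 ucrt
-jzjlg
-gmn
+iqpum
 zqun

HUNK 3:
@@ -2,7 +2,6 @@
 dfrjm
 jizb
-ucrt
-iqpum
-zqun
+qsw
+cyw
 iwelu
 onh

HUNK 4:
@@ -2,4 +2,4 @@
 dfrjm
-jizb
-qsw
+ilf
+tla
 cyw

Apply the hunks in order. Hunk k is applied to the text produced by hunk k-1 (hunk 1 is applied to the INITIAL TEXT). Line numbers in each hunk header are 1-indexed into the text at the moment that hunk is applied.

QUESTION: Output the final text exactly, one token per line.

Answer: zjw
dfrjm
ilf
tla
cyw
iwelu
onh

Derivation:
Hunk 1: at line 4 remove [oxhl,cvs] add [gmn,zqun] -> 9 lines: zjw dfrjm jizb ucrt jzjlg gmn zqun iwelu onh
Hunk 2: at line 4 remove [jzjlg,gmn] add [iqpum] -> 8 lines: zjw dfrjm jizb ucrt iqpum zqun iwelu onh
Hunk 3: at line 2 remove [ucrt,iqpum,zqun] add [qsw,cyw] -> 7 lines: zjw dfrjm jizb qsw cyw iwelu onh
Hunk 4: at line 2 remove [jizb,qsw] add [ilf,tla] -> 7 lines: zjw dfrjm ilf tla cyw iwelu onh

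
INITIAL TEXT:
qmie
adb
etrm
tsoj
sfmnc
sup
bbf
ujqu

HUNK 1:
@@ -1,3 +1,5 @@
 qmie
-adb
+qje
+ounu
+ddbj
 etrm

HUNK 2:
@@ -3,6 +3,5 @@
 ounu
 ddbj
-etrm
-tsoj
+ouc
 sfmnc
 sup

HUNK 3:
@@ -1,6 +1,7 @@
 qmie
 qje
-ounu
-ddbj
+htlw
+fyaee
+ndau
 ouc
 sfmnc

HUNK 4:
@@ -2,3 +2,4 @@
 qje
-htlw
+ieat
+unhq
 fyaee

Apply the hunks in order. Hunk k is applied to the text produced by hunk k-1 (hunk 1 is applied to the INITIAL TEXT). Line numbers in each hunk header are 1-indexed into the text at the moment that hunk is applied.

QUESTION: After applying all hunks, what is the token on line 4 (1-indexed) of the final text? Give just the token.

Answer: unhq

Derivation:
Hunk 1: at line 1 remove [adb] add [qje,ounu,ddbj] -> 10 lines: qmie qje ounu ddbj etrm tsoj sfmnc sup bbf ujqu
Hunk 2: at line 3 remove [etrm,tsoj] add [ouc] -> 9 lines: qmie qje ounu ddbj ouc sfmnc sup bbf ujqu
Hunk 3: at line 1 remove [ounu,ddbj] add [htlw,fyaee,ndau] -> 10 lines: qmie qje htlw fyaee ndau ouc sfmnc sup bbf ujqu
Hunk 4: at line 2 remove [htlw] add [ieat,unhq] -> 11 lines: qmie qje ieat unhq fyaee ndau ouc sfmnc sup bbf ujqu
Final line 4: unhq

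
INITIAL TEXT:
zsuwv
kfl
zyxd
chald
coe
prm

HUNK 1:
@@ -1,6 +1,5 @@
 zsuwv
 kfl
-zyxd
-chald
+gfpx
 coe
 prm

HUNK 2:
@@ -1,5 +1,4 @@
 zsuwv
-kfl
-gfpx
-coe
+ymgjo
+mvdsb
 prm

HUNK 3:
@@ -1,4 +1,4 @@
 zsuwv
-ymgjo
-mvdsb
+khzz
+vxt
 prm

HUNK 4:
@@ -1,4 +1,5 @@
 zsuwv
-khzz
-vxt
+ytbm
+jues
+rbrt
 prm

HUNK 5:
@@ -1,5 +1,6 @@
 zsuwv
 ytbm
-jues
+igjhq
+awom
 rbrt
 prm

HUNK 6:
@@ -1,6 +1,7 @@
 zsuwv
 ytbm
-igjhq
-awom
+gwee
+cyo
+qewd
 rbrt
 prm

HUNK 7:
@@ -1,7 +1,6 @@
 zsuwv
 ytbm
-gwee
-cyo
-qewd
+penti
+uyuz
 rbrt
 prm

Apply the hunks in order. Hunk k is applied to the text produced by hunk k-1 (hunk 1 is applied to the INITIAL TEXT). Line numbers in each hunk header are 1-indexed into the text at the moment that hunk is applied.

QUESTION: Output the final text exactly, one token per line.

Answer: zsuwv
ytbm
penti
uyuz
rbrt
prm

Derivation:
Hunk 1: at line 1 remove [zyxd,chald] add [gfpx] -> 5 lines: zsuwv kfl gfpx coe prm
Hunk 2: at line 1 remove [kfl,gfpx,coe] add [ymgjo,mvdsb] -> 4 lines: zsuwv ymgjo mvdsb prm
Hunk 3: at line 1 remove [ymgjo,mvdsb] add [khzz,vxt] -> 4 lines: zsuwv khzz vxt prm
Hunk 4: at line 1 remove [khzz,vxt] add [ytbm,jues,rbrt] -> 5 lines: zsuwv ytbm jues rbrt prm
Hunk 5: at line 1 remove [jues] add [igjhq,awom] -> 6 lines: zsuwv ytbm igjhq awom rbrt prm
Hunk 6: at line 1 remove [igjhq,awom] add [gwee,cyo,qewd] -> 7 lines: zsuwv ytbm gwee cyo qewd rbrt prm
Hunk 7: at line 1 remove [gwee,cyo,qewd] add [penti,uyuz] -> 6 lines: zsuwv ytbm penti uyuz rbrt prm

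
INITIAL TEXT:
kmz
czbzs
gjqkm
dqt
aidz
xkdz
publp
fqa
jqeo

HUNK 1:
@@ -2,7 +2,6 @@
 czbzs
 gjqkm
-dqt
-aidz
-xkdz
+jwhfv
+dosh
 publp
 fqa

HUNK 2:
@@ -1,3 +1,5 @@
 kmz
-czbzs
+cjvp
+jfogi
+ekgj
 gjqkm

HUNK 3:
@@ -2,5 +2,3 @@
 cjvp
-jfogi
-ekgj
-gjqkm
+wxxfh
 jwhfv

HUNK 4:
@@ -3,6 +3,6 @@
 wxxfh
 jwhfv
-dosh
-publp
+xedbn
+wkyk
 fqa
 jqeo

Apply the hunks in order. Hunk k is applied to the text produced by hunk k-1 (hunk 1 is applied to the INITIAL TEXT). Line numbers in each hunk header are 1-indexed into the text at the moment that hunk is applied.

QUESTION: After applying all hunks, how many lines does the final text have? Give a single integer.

Answer: 8

Derivation:
Hunk 1: at line 2 remove [dqt,aidz,xkdz] add [jwhfv,dosh] -> 8 lines: kmz czbzs gjqkm jwhfv dosh publp fqa jqeo
Hunk 2: at line 1 remove [czbzs] add [cjvp,jfogi,ekgj] -> 10 lines: kmz cjvp jfogi ekgj gjqkm jwhfv dosh publp fqa jqeo
Hunk 3: at line 2 remove [jfogi,ekgj,gjqkm] add [wxxfh] -> 8 lines: kmz cjvp wxxfh jwhfv dosh publp fqa jqeo
Hunk 4: at line 3 remove [dosh,publp] add [xedbn,wkyk] -> 8 lines: kmz cjvp wxxfh jwhfv xedbn wkyk fqa jqeo
Final line count: 8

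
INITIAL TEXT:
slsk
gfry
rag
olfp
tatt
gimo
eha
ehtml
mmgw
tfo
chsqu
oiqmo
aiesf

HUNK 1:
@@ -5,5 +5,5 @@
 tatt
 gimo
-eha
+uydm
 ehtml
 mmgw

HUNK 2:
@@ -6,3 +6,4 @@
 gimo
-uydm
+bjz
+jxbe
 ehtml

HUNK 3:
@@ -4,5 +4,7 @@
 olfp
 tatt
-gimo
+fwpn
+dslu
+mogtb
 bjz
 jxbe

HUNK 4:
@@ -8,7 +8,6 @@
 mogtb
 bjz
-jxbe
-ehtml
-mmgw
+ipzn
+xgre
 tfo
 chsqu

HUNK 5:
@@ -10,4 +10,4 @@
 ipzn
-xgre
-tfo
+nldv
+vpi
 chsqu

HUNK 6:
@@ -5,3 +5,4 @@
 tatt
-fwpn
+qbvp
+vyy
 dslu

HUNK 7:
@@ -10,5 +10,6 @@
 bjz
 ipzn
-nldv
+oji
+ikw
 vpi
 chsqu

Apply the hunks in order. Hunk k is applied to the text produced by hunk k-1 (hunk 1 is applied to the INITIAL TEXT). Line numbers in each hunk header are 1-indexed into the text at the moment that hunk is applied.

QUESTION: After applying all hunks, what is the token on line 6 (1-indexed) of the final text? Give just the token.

Hunk 1: at line 5 remove [eha] add [uydm] -> 13 lines: slsk gfry rag olfp tatt gimo uydm ehtml mmgw tfo chsqu oiqmo aiesf
Hunk 2: at line 6 remove [uydm] add [bjz,jxbe] -> 14 lines: slsk gfry rag olfp tatt gimo bjz jxbe ehtml mmgw tfo chsqu oiqmo aiesf
Hunk 3: at line 4 remove [gimo] add [fwpn,dslu,mogtb] -> 16 lines: slsk gfry rag olfp tatt fwpn dslu mogtb bjz jxbe ehtml mmgw tfo chsqu oiqmo aiesf
Hunk 4: at line 8 remove [jxbe,ehtml,mmgw] add [ipzn,xgre] -> 15 lines: slsk gfry rag olfp tatt fwpn dslu mogtb bjz ipzn xgre tfo chsqu oiqmo aiesf
Hunk 5: at line 10 remove [xgre,tfo] add [nldv,vpi] -> 15 lines: slsk gfry rag olfp tatt fwpn dslu mogtb bjz ipzn nldv vpi chsqu oiqmo aiesf
Hunk 6: at line 5 remove [fwpn] add [qbvp,vyy] -> 16 lines: slsk gfry rag olfp tatt qbvp vyy dslu mogtb bjz ipzn nldv vpi chsqu oiqmo aiesf
Hunk 7: at line 10 remove [nldv] add [oji,ikw] -> 17 lines: slsk gfry rag olfp tatt qbvp vyy dslu mogtb bjz ipzn oji ikw vpi chsqu oiqmo aiesf
Final line 6: qbvp

Answer: qbvp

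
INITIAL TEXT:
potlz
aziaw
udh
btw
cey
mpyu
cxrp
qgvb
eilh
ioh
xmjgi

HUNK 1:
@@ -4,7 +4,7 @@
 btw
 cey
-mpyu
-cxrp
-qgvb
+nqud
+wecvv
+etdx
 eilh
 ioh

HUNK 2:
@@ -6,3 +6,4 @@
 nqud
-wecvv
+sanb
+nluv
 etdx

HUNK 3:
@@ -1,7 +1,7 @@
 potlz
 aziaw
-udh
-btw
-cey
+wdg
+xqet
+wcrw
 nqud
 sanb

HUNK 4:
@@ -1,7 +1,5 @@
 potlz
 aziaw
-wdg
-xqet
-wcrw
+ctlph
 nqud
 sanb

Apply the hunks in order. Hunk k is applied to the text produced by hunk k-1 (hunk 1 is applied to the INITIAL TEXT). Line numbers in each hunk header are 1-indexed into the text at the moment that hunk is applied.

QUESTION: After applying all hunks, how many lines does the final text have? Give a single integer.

Answer: 10

Derivation:
Hunk 1: at line 4 remove [mpyu,cxrp,qgvb] add [nqud,wecvv,etdx] -> 11 lines: potlz aziaw udh btw cey nqud wecvv etdx eilh ioh xmjgi
Hunk 2: at line 6 remove [wecvv] add [sanb,nluv] -> 12 lines: potlz aziaw udh btw cey nqud sanb nluv etdx eilh ioh xmjgi
Hunk 3: at line 1 remove [udh,btw,cey] add [wdg,xqet,wcrw] -> 12 lines: potlz aziaw wdg xqet wcrw nqud sanb nluv etdx eilh ioh xmjgi
Hunk 4: at line 1 remove [wdg,xqet,wcrw] add [ctlph] -> 10 lines: potlz aziaw ctlph nqud sanb nluv etdx eilh ioh xmjgi
Final line count: 10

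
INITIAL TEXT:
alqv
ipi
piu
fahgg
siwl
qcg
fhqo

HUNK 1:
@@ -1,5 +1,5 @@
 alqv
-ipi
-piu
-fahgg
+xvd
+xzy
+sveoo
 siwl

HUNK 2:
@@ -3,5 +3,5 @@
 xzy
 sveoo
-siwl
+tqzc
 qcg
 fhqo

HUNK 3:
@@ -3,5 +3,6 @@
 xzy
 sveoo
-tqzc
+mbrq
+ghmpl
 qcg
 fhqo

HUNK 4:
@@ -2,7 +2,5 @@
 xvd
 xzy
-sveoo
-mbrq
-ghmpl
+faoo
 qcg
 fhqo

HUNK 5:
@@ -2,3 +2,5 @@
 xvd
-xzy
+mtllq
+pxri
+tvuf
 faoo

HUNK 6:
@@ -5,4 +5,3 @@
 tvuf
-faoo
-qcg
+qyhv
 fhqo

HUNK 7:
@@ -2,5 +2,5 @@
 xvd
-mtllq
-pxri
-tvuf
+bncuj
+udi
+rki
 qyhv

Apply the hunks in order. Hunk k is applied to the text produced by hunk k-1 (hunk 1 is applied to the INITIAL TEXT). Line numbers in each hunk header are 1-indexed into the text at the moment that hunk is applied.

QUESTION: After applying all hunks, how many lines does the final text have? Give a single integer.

Hunk 1: at line 1 remove [ipi,piu,fahgg] add [xvd,xzy,sveoo] -> 7 lines: alqv xvd xzy sveoo siwl qcg fhqo
Hunk 2: at line 3 remove [siwl] add [tqzc] -> 7 lines: alqv xvd xzy sveoo tqzc qcg fhqo
Hunk 3: at line 3 remove [tqzc] add [mbrq,ghmpl] -> 8 lines: alqv xvd xzy sveoo mbrq ghmpl qcg fhqo
Hunk 4: at line 2 remove [sveoo,mbrq,ghmpl] add [faoo] -> 6 lines: alqv xvd xzy faoo qcg fhqo
Hunk 5: at line 2 remove [xzy] add [mtllq,pxri,tvuf] -> 8 lines: alqv xvd mtllq pxri tvuf faoo qcg fhqo
Hunk 6: at line 5 remove [faoo,qcg] add [qyhv] -> 7 lines: alqv xvd mtllq pxri tvuf qyhv fhqo
Hunk 7: at line 2 remove [mtllq,pxri,tvuf] add [bncuj,udi,rki] -> 7 lines: alqv xvd bncuj udi rki qyhv fhqo
Final line count: 7

Answer: 7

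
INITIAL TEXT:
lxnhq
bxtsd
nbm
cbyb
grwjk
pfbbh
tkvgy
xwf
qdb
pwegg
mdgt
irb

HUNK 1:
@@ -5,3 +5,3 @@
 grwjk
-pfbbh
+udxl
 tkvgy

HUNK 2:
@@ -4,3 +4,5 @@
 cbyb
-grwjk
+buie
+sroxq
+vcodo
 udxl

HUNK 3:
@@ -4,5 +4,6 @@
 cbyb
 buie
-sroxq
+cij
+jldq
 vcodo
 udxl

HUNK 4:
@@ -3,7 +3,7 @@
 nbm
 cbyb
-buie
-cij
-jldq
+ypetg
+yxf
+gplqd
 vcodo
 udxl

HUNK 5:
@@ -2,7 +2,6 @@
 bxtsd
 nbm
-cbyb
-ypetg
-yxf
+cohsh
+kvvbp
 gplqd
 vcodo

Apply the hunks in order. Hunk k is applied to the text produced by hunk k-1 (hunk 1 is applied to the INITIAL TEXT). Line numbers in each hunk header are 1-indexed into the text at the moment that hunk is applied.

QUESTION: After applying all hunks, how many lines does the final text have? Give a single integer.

Answer: 14

Derivation:
Hunk 1: at line 5 remove [pfbbh] add [udxl] -> 12 lines: lxnhq bxtsd nbm cbyb grwjk udxl tkvgy xwf qdb pwegg mdgt irb
Hunk 2: at line 4 remove [grwjk] add [buie,sroxq,vcodo] -> 14 lines: lxnhq bxtsd nbm cbyb buie sroxq vcodo udxl tkvgy xwf qdb pwegg mdgt irb
Hunk 3: at line 4 remove [sroxq] add [cij,jldq] -> 15 lines: lxnhq bxtsd nbm cbyb buie cij jldq vcodo udxl tkvgy xwf qdb pwegg mdgt irb
Hunk 4: at line 3 remove [buie,cij,jldq] add [ypetg,yxf,gplqd] -> 15 lines: lxnhq bxtsd nbm cbyb ypetg yxf gplqd vcodo udxl tkvgy xwf qdb pwegg mdgt irb
Hunk 5: at line 2 remove [cbyb,ypetg,yxf] add [cohsh,kvvbp] -> 14 lines: lxnhq bxtsd nbm cohsh kvvbp gplqd vcodo udxl tkvgy xwf qdb pwegg mdgt irb
Final line count: 14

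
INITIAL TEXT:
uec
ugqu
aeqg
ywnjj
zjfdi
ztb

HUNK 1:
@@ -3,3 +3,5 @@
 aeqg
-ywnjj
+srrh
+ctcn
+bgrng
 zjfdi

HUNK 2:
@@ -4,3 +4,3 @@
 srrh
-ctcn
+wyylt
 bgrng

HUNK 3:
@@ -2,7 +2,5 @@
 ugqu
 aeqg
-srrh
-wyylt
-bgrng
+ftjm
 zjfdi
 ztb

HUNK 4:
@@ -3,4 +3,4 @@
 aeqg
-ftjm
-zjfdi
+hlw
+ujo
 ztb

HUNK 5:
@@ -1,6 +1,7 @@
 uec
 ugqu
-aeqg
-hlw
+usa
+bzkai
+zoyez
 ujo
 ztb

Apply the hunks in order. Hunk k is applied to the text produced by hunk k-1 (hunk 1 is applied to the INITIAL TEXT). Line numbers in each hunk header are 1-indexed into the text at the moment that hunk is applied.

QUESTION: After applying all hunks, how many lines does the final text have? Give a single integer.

Answer: 7

Derivation:
Hunk 1: at line 3 remove [ywnjj] add [srrh,ctcn,bgrng] -> 8 lines: uec ugqu aeqg srrh ctcn bgrng zjfdi ztb
Hunk 2: at line 4 remove [ctcn] add [wyylt] -> 8 lines: uec ugqu aeqg srrh wyylt bgrng zjfdi ztb
Hunk 3: at line 2 remove [srrh,wyylt,bgrng] add [ftjm] -> 6 lines: uec ugqu aeqg ftjm zjfdi ztb
Hunk 4: at line 3 remove [ftjm,zjfdi] add [hlw,ujo] -> 6 lines: uec ugqu aeqg hlw ujo ztb
Hunk 5: at line 1 remove [aeqg,hlw] add [usa,bzkai,zoyez] -> 7 lines: uec ugqu usa bzkai zoyez ujo ztb
Final line count: 7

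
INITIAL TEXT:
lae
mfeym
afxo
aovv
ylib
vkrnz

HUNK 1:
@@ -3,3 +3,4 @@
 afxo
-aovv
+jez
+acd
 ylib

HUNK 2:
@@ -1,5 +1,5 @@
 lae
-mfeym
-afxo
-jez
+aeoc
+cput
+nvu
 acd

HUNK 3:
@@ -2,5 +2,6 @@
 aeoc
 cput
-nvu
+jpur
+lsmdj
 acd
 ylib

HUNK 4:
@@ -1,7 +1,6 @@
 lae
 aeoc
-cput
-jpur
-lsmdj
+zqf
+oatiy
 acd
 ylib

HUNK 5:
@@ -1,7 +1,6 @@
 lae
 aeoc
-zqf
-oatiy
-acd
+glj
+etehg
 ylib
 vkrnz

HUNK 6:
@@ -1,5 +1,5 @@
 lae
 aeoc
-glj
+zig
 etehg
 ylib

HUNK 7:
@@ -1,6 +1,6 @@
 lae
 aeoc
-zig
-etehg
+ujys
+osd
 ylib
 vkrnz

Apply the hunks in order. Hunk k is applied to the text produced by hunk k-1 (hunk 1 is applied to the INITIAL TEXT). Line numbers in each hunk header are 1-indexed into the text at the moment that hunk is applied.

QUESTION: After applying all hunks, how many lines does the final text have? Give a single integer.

Answer: 6

Derivation:
Hunk 1: at line 3 remove [aovv] add [jez,acd] -> 7 lines: lae mfeym afxo jez acd ylib vkrnz
Hunk 2: at line 1 remove [mfeym,afxo,jez] add [aeoc,cput,nvu] -> 7 lines: lae aeoc cput nvu acd ylib vkrnz
Hunk 3: at line 2 remove [nvu] add [jpur,lsmdj] -> 8 lines: lae aeoc cput jpur lsmdj acd ylib vkrnz
Hunk 4: at line 1 remove [cput,jpur,lsmdj] add [zqf,oatiy] -> 7 lines: lae aeoc zqf oatiy acd ylib vkrnz
Hunk 5: at line 1 remove [zqf,oatiy,acd] add [glj,etehg] -> 6 lines: lae aeoc glj etehg ylib vkrnz
Hunk 6: at line 1 remove [glj] add [zig] -> 6 lines: lae aeoc zig etehg ylib vkrnz
Hunk 7: at line 1 remove [zig,etehg] add [ujys,osd] -> 6 lines: lae aeoc ujys osd ylib vkrnz
Final line count: 6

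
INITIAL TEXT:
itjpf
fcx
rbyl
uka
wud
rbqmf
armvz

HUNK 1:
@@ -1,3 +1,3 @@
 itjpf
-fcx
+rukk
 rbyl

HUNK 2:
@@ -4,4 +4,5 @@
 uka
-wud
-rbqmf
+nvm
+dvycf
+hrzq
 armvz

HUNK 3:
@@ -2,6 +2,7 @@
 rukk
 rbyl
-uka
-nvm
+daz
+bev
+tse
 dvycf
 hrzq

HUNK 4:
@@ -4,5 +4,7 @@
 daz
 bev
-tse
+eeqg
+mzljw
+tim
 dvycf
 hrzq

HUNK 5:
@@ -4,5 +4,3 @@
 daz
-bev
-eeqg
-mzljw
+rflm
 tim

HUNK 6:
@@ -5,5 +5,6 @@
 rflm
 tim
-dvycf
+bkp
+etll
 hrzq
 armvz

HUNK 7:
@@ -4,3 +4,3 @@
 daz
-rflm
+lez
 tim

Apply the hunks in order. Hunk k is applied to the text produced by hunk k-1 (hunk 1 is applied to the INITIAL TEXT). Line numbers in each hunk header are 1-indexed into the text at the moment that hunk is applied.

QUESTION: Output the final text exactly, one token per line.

Hunk 1: at line 1 remove [fcx] add [rukk] -> 7 lines: itjpf rukk rbyl uka wud rbqmf armvz
Hunk 2: at line 4 remove [wud,rbqmf] add [nvm,dvycf,hrzq] -> 8 lines: itjpf rukk rbyl uka nvm dvycf hrzq armvz
Hunk 3: at line 2 remove [uka,nvm] add [daz,bev,tse] -> 9 lines: itjpf rukk rbyl daz bev tse dvycf hrzq armvz
Hunk 4: at line 4 remove [tse] add [eeqg,mzljw,tim] -> 11 lines: itjpf rukk rbyl daz bev eeqg mzljw tim dvycf hrzq armvz
Hunk 5: at line 4 remove [bev,eeqg,mzljw] add [rflm] -> 9 lines: itjpf rukk rbyl daz rflm tim dvycf hrzq armvz
Hunk 6: at line 5 remove [dvycf] add [bkp,etll] -> 10 lines: itjpf rukk rbyl daz rflm tim bkp etll hrzq armvz
Hunk 7: at line 4 remove [rflm] add [lez] -> 10 lines: itjpf rukk rbyl daz lez tim bkp etll hrzq armvz

Answer: itjpf
rukk
rbyl
daz
lez
tim
bkp
etll
hrzq
armvz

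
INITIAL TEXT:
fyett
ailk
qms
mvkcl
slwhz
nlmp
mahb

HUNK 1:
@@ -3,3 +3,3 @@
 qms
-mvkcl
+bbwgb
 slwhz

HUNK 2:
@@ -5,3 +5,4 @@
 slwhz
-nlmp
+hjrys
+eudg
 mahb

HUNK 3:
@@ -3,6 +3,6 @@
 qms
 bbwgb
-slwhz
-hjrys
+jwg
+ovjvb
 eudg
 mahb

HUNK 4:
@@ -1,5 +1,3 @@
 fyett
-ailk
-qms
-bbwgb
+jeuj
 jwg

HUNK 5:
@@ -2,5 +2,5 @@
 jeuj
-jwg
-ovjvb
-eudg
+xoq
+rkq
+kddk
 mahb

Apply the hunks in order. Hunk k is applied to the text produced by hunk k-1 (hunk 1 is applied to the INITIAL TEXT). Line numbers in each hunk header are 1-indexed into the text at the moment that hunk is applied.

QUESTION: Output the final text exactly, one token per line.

Hunk 1: at line 3 remove [mvkcl] add [bbwgb] -> 7 lines: fyett ailk qms bbwgb slwhz nlmp mahb
Hunk 2: at line 5 remove [nlmp] add [hjrys,eudg] -> 8 lines: fyett ailk qms bbwgb slwhz hjrys eudg mahb
Hunk 3: at line 3 remove [slwhz,hjrys] add [jwg,ovjvb] -> 8 lines: fyett ailk qms bbwgb jwg ovjvb eudg mahb
Hunk 4: at line 1 remove [ailk,qms,bbwgb] add [jeuj] -> 6 lines: fyett jeuj jwg ovjvb eudg mahb
Hunk 5: at line 2 remove [jwg,ovjvb,eudg] add [xoq,rkq,kddk] -> 6 lines: fyett jeuj xoq rkq kddk mahb

Answer: fyett
jeuj
xoq
rkq
kddk
mahb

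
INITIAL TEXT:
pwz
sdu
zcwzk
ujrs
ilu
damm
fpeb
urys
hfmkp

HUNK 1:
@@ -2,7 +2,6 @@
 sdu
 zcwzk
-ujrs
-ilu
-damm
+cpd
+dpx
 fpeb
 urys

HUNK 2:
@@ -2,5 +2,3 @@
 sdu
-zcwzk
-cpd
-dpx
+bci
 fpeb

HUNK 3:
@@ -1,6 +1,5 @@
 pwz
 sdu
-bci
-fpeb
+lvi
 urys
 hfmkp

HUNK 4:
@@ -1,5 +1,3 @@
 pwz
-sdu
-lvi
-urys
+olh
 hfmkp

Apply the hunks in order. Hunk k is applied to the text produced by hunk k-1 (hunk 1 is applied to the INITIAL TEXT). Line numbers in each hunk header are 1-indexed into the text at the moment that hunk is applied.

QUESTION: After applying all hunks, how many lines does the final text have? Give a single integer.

Hunk 1: at line 2 remove [ujrs,ilu,damm] add [cpd,dpx] -> 8 lines: pwz sdu zcwzk cpd dpx fpeb urys hfmkp
Hunk 2: at line 2 remove [zcwzk,cpd,dpx] add [bci] -> 6 lines: pwz sdu bci fpeb urys hfmkp
Hunk 3: at line 1 remove [bci,fpeb] add [lvi] -> 5 lines: pwz sdu lvi urys hfmkp
Hunk 4: at line 1 remove [sdu,lvi,urys] add [olh] -> 3 lines: pwz olh hfmkp
Final line count: 3

Answer: 3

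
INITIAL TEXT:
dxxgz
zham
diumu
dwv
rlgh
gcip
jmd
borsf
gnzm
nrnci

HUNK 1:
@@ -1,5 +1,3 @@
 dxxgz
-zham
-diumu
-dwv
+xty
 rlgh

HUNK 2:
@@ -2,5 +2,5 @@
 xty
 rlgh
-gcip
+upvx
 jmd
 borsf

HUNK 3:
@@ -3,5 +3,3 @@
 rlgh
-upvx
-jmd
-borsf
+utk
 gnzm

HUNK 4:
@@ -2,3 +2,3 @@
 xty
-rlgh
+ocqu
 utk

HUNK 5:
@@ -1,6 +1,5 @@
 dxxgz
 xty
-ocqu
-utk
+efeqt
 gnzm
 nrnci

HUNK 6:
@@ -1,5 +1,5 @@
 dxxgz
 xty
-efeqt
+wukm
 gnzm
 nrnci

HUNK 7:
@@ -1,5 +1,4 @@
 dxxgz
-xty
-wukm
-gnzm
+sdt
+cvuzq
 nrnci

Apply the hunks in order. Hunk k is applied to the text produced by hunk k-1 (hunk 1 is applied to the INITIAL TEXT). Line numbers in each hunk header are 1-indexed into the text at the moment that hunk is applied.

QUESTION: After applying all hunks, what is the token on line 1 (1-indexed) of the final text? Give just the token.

Answer: dxxgz

Derivation:
Hunk 1: at line 1 remove [zham,diumu,dwv] add [xty] -> 8 lines: dxxgz xty rlgh gcip jmd borsf gnzm nrnci
Hunk 2: at line 2 remove [gcip] add [upvx] -> 8 lines: dxxgz xty rlgh upvx jmd borsf gnzm nrnci
Hunk 3: at line 3 remove [upvx,jmd,borsf] add [utk] -> 6 lines: dxxgz xty rlgh utk gnzm nrnci
Hunk 4: at line 2 remove [rlgh] add [ocqu] -> 6 lines: dxxgz xty ocqu utk gnzm nrnci
Hunk 5: at line 1 remove [ocqu,utk] add [efeqt] -> 5 lines: dxxgz xty efeqt gnzm nrnci
Hunk 6: at line 1 remove [efeqt] add [wukm] -> 5 lines: dxxgz xty wukm gnzm nrnci
Hunk 7: at line 1 remove [xty,wukm,gnzm] add [sdt,cvuzq] -> 4 lines: dxxgz sdt cvuzq nrnci
Final line 1: dxxgz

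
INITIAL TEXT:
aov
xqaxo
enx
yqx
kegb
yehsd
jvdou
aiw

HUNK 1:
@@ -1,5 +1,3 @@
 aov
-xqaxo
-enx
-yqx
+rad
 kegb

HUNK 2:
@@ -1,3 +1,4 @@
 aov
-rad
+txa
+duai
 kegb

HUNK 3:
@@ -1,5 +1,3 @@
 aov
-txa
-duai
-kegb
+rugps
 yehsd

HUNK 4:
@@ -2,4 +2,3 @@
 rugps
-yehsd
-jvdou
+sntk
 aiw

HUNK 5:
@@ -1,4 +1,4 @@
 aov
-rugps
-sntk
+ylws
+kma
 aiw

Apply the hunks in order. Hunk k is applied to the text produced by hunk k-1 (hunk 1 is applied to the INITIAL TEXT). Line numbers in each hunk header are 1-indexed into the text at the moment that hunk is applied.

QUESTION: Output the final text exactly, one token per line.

Hunk 1: at line 1 remove [xqaxo,enx,yqx] add [rad] -> 6 lines: aov rad kegb yehsd jvdou aiw
Hunk 2: at line 1 remove [rad] add [txa,duai] -> 7 lines: aov txa duai kegb yehsd jvdou aiw
Hunk 3: at line 1 remove [txa,duai,kegb] add [rugps] -> 5 lines: aov rugps yehsd jvdou aiw
Hunk 4: at line 2 remove [yehsd,jvdou] add [sntk] -> 4 lines: aov rugps sntk aiw
Hunk 5: at line 1 remove [rugps,sntk] add [ylws,kma] -> 4 lines: aov ylws kma aiw

Answer: aov
ylws
kma
aiw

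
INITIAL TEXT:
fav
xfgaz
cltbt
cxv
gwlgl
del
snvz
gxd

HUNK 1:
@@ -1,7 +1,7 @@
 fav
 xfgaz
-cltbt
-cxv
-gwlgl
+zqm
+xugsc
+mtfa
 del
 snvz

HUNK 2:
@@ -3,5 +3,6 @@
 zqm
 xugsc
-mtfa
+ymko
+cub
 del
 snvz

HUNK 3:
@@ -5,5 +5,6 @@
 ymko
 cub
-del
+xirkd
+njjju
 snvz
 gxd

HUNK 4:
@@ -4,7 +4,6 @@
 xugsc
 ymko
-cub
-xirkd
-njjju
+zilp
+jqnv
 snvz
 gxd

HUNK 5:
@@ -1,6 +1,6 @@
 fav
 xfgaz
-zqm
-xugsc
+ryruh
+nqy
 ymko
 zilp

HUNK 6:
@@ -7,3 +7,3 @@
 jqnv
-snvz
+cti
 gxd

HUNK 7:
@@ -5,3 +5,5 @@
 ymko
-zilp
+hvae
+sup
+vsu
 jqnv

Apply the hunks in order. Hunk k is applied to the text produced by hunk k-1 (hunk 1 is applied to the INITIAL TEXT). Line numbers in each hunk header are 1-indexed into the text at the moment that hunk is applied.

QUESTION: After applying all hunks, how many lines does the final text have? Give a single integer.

Answer: 11

Derivation:
Hunk 1: at line 1 remove [cltbt,cxv,gwlgl] add [zqm,xugsc,mtfa] -> 8 lines: fav xfgaz zqm xugsc mtfa del snvz gxd
Hunk 2: at line 3 remove [mtfa] add [ymko,cub] -> 9 lines: fav xfgaz zqm xugsc ymko cub del snvz gxd
Hunk 3: at line 5 remove [del] add [xirkd,njjju] -> 10 lines: fav xfgaz zqm xugsc ymko cub xirkd njjju snvz gxd
Hunk 4: at line 4 remove [cub,xirkd,njjju] add [zilp,jqnv] -> 9 lines: fav xfgaz zqm xugsc ymko zilp jqnv snvz gxd
Hunk 5: at line 1 remove [zqm,xugsc] add [ryruh,nqy] -> 9 lines: fav xfgaz ryruh nqy ymko zilp jqnv snvz gxd
Hunk 6: at line 7 remove [snvz] add [cti] -> 9 lines: fav xfgaz ryruh nqy ymko zilp jqnv cti gxd
Hunk 7: at line 5 remove [zilp] add [hvae,sup,vsu] -> 11 lines: fav xfgaz ryruh nqy ymko hvae sup vsu jqnv cti gxd
Final line count: 11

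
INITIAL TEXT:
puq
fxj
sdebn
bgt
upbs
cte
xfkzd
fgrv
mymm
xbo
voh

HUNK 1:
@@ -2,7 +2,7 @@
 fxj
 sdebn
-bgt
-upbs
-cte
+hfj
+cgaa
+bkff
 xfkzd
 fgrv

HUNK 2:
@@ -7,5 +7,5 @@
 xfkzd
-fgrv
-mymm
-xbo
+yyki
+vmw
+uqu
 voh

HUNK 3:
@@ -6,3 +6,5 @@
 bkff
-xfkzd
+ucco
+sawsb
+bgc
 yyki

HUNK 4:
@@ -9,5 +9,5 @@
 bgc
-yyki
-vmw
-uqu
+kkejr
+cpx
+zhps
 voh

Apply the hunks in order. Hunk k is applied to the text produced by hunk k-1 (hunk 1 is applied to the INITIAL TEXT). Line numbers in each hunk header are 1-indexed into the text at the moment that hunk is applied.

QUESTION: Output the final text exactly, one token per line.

Hunk 1: at line 2 remove [bgt,upbs,cte] add [hfj,cgaa,bkff] -> 11 lines: puq fxj sdebn hfj cgaa bkff xfkzd fgrv mymm xbo voh
Hunk 2: at line 7 remove [fgrv,mymm,xbo] add [yyki,vmw,uqu] -> 11 lines: puq fxj sdebn hfj cgaa bkff xfkzd yyki vmw uqu voh
Hunk 3: at line 6 remove [xfkzd] add [ucco,sawsb,bgc] -> 13 lines: puq fxj sdebn hfj cgaa bkff ucco sawsb bgc yyki vmw uqu voh
Hunk 4: at line 9 remove [yyki,vmw,uqu] add [kkejr,cpx,zhps] -> 13 lines: puq fxj sdebn hfj cgaa bkff ucco sawsb bgc kkejr cpx zhps voh

Answer: puq
fxj
sdebn
hfj
cgaa
bkff
ucco
sawsb
bgc
kkejr
cpx
zhps
voh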